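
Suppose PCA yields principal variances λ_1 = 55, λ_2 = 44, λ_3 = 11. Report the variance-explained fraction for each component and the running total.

Step 1 — total variance = trace(Sigma) = Σ λ_i = 55 + 44 + 11 = 110.

Step 2 — fraction explained by component i = λ_i / Σ λ:
  PC1: 55/110 = 0.5
  PC2: 44/110 = 0.4
  PC3: 11/110 = 0.1

Step 3 — cumulative fraction after k components = (λ_1 + ... + λ_k) / Σ λ:
  k = 1: 55/110 = 0.5
  k = 2: (55 + 44)/110 = 99/110 = 0.9
  k = 3: (55 + 44 + 11)/110 = 110/110 = 1

Summary (fraction, with percent):

explained: PC1 0.5 (50%), PC2 0.4 (40%), PC3 0.1 (10%);  cumulative: 0.5, 0.9, 1


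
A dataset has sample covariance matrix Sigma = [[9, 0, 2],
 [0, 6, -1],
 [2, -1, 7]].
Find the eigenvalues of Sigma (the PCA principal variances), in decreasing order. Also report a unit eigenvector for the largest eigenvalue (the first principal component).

Step 1 — characteristic polynomial p(λ) = det(λI - Sigma) = λ³ - tr·λ² + c_1·λ - det, where tr = trace, c_1 = sum of the principal 2×2 minors, det = det(Sigma):
  tr = 9 + 6 + 7 = 22,
  c_1 = (9·6 - (0)²) + (9·7 - (2)²) + (6·7 - (-1)²) = 54 + 59 + 41 = 154,
  det = 9·(6·7 - (-1)²) - (0)·((0)·7 - (-1)·(2)) + (2)·((0)·(-1) - 6·(2)) = 9·(41) - (0)·(2) + (2)·(-12) = 345.
  So p(λ) = λ³ - 22λ² + 154λ - 345.
Step 2 — look for an integer root (rational root theorem: any rational root is an integer divisor of 345). Testing λ = 5:
  p(5) = 125 - 550 + 770 - 345 = 0  ✓
  Dividing out (λ - 5): p(λ) = (λ - 5)(λ² - 17λ + 69).
Step 3 — remaining eigenvalues from the quadratic λ² - 17λ + 69 = 0:
  Δ = 17² - 4·69 = 289 - 276 = 13,  λ = (17 ± √13)/2 = (17 ± 3.6056)/2 ≈ 10.3028 or 6.6972.
  Sorted: λ_1 = 10.3028,  λ_2 = 6.6972,  λ_3 = 5  (check: sum = 22 = tr ✓).

Step 4 — unit eigenvector for λ_1 ≈ 10.3028: v spans the null space of (Sigma - λ_1 I), whose rows are
  r_1 = (-1.3028, 0, 2),  r_2 = (0, -4.3028, -1),  r_3 = (2, -1, -3.3028).
  v is orthogonal to every row, so take v ∝ r_1 × r_2 = ((0)·(-1) - (2)·(-4.3028), (2)·(0) - (-1.3028)·(-1), (-1.3028)·(-4.3028) - (0)·(0)) ≈ (8.6056, -1.3028, 5.6056).
  Let u = (8.6056, -1.3028, 5.6056).
  ||u|| = √((8.6056)² + (-1.3028)² + (5.6056)²) = √(107.1749) ≈ 10.3525,  v_1 = u/||u|| ≈ (0.8313, -0.1258, 0.5415) (||v_1|| = 1).

λ_1 = 10.3028,  λ_2 = 6.6972,  λ_3 = 5;  v_1 ≈ (0.8313, -0.1258, 0.5415)


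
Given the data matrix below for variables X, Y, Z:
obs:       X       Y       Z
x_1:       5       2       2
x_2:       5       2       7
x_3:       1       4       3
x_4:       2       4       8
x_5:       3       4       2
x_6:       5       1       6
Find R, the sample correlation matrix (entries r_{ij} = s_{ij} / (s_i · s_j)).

Step 1 — column means:
  mean(X) = (5 + 5 + 1 + 2 + 3 + 5) / 6 = 21/6 = 3.5
  mean(Y) = (2 + 2 + 4 + 4 + 4 + 1) / 6 = 17/6 = 2.8333
  mean(Z) = (2 + 7 + 3 + 8 + 2 + 6) / 6 = 28/6 = 4.6667

Step 2 — sample variances and covariances s[i,j] = (1/(n-1)) · Σ_k (x_{k,i} - mean_i) · (x_{k,j} - mean_j), with n-1 = 5:
  s[X,X] = ((1.5)·(1.5) + (1.5)·(1.5) + (-2.5)·(-2.5) + (-1.5)·(-1.5) + (-0.5)·(-0.5) + (1.5)·(1.5)) / 5 = 15.5/5 = 3.1
  s[X,Y] = ((1.5)·(-0.8333) + (1.5)·(-0.8333) + (-2.5)·(1.1667) + (-1.5)·(1.1667) + (-0.5)·(1.1667) + (1.5)·(-1.8333)) / 5 = -10.5/5 = -2.1
  s[X,Z] = ((1.5)·(-2.6667) + (1.5)·(2.3333) + (-2.5)·(-1.6667) + (-1.5)·(3.3333) + (-0.5)·(-2.6667) + (1.5)·(1.3333)) / 5 = 2/5 = 0.4
  s[Y,Y] = ((-0.8333)·(-0.8333) + (-0.8333)·(-0.8333) + (1.1667)·(1.1667) + (1.1667)·(1.1667) + (1.1667)·(1.1667) + (-1.8333)·(-1.8333)) / 5 = 8.8333/5 = 1.7667
  s[Y,Z] = ((-0.8333)·(-2.6667) + (-0.8333)·(2.3333) + (1.1667)·(-1.6667) + (1.1667)·(3.3333) + (1.1667)·(-2.6667) + (-1.8333)·(1.3333)) / 5 = -3.3333/5 = -0.6667
  s[Z,Z] = ((-2.6667)·(-2.6667) + (2.3333)·(2.3333) + (-1.6667)·(-1.6667) + (3.3333)·(3.3333) + (-2.6667)·(-2.6667) + (1.3333)·(1.3333)) / 5 = 35.3333/5 = 7.0667
  Sample standard deviations s_i = √(s[i,i]):
  s(X) = √(3.1) = 1.7607
  s(Y) = √(1.7667) = 1.3292
  s(Z) = √(7.0667) = 2.6583

Step 3 — r_{ij} = s_{ij} / (s_i · s_j):
  r[X,X] = 1 (diagonal).
  r[X,Y] = -2.1 / (1.7607 · 1.3292) = -2.1 / 2.3402 = -0.8973
  r[X,Z] = 0.4 / (1.7607 · 2.6583) = 0.4 / 4.6805 = 0.0855
  r[Y,Y] = 1 (diagonal).
  r[Y,Z] = -0.6667 / (1.3292 · 2.6583) = -0.6667 / 3.5333 = -0.1887
  r[Z,Z] = 1 (diagonal).

R is symmetric with unit diagonal. Assembling:

R = [[1, -0.8973, 0.0855],
 [-0.8973, 1, -0.1887],
 [0.0855, -0.1887, 1]]


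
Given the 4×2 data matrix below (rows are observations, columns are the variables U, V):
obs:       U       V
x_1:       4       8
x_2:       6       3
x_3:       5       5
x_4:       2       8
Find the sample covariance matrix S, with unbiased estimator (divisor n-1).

Step 1 — column means:
  mean(U) = (4 + 6 + 5 + 2) / 4 = 17/4 = 4.25
  mean(V) = (8 + 3 + 5 + 8) / 4 = 24/4 = 6

Step 2 — sample covariance S[i,j] = (1/(n-1)) · Σ_k (x_{k,i} - mean_i) · (x_{k,j} - mean_j), with n-1 = 3.
  S[U,U] = ((-0.25)·(-0.25) + (1.75)·(1.75) + (0.75)·(0.75) + (-2.25)·(-2.25)) / 3 = 8.75/3 = 2.9167
  S[U,V] = ((-0.25)·(2) + (1.75)·(-3) + (0.75)·(-1) + (-2.25)·(2)) / 3 = -11/3 = -3.6667
  S[V,V] = ((2)·(2) + (-3)·(-3) + (-1)·(-1) + (2)·(2)) / 3 = 18/3 = 6

S is symmetric (S[j,i] = S[i,j]). Assembling:

S = [[2.9167, -3.6667],
 [-3.6667, 6]]


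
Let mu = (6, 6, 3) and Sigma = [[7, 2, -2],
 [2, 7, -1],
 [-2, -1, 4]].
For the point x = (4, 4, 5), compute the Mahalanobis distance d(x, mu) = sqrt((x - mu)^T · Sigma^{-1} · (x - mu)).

Step 1 — centre the observation: (x - mu) = (-2, -2, 2).

Step 2 — invert Sigma (cofactor / det for 3×3, or solve directly):
  Sigma^{-1} = [[0.1765, -0.0392, 0.0784],
 [-0.0392, 0.1569, 0.0196],
 [0.0784, 0.0196, 0.2941]].

Step 3 — form the quadratic (x - mu)^T · Sigma^{-1} · (x - mu):
  Sigma^{-1} · (x - mu) = (-0.1176, -0.1961, 0.3922).
  (x - mu)^T · [Sigma^{-1} · (x - mu)] = (-2)·(-0.1176) + (-2)·(-0.1961) + (2)·(0.3922) = 1.4118.

Step 4 — take square root: d = √(1.4118) ≈ 1.1882.

d(x, mu) = √(1.4118) ≈ 1.1882


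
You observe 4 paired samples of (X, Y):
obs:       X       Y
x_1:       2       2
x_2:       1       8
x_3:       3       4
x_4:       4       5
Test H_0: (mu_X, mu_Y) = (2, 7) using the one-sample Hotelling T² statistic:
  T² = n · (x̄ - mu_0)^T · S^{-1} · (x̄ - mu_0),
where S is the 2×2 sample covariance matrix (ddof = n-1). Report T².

Step 1 — sample mean vector:
  mean(X) = (2 + 1 + 3 + 4) / 4 = 10/4 = 2.5
  mean(Y) = (2 + 8 + 4 + 5) / 4 = 19/4 = 4.75
  x̄ = (2.5, 4.75),  deviation x̄ - mu_0 = (2.5, 4.75) - (2, 7) = (0.5, -2.25).

Step 2 — sample covariance matrix, S[i,j] = (1/(n-1)) · Σ_k (x_{k,i} - mean_i) · (x_{k,j} - mean_j), divisor n-1 = 3:
  S[X,X] = ((-0.5)·(-0.5) + (-1.5)·(-1.5) + (0.5)·(0.5) + (1.5)·(1.5)) / 3 = 5/3 = 1.6667
  S[X,Y] = ((-0.5)·(-2.75) + (-1.5)·(3.25) + (0.5)·(-0.75) + (1.5)·(0.25)) / 3 = -3.5/3 = -1.1667
  S[Y,Y] = ((-2.75)·(-2.75) + (3.25)·(3.25) + (-0.75)·(-0.75) + (0.25)·(0.25)) / 3 = 18.75/3 = 6.25
  S = [[1.6667, -1.1667],
 [-1.1667, 6.25]].

Step 3 — invert S. det(S) = 1.6667·6.25 - (-1.1667)² = 9.0556.
  S^{-1} = (1/det) · [[d, -b], [-b, a]] = [[0.6902, 0.1288],
 [0.1288, 0.184]].

Step 4 — quadratic form (x̄ - mu_0)^T · S^{-1} · (x̄ - mu_0):
  S^{-1} · (x̄ - mu_0) = (0.0552, -0.3497),
  (x̄ - mu_0)^T · [...] = (0.5)·(0.0552) + (-2.25)·(-0.3497) = 0.8144.

Step 5 — scale by n: T² = 4 · 0.8144 = 3.2577.

T² ≈ 3.2577


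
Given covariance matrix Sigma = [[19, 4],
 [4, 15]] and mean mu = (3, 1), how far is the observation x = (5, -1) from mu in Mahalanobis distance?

Step 1 — centre the observation: (x - mu) = (2, -2).

Step 2 — invert Sigma. det(Sigma) = 19·15 - (4)² = 269.
  Sigma^{-1} = (1/det) · [[d, -b], [-b, a]] = [[0.0558, -0.0149],
 [-0.0149, 0.0706]].

Step 3 — form the quadratic (x - mu)^T · Sigma^{-1} · (x - mu):
  Sigma^{-1} · (x - mu) = (0.1413, -0.171).
  (x - mu)^T · [Sigma^{-1} · (x - mu)] = (2)·(0.1413) + (-2)·(-0.171) = 0.6245.

Step 4 — take square root: d = √(0.6245) ≈ 0.7903.

d(x, mu) = √(0.6245) ≈ 0.7903


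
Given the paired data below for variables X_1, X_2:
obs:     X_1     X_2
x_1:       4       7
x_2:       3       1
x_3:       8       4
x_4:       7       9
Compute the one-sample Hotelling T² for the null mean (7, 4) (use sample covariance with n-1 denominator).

Step 1 — sample mean vector:
  mean(X_1) = (4 + 3 + 8 + 7) / 4 = 22/4 = 5.5
  mean(X_2) = (7 + 1 + 4 + 9) / 4 = 21/4 = 5.25
  x̄ = (5.5, 5.25),  deviation x̄ - mu_0 = (5.5, 5.25) - (7, 4) = (-1.5, 1.25).

Step 2 — sample covariance matrix, S[i,j] = (1/(n-1)) · Σ_k (x_{k,i} - mean_i) · (x_{k,j} - mean_j), divisor n-1 = 3:
  S[X_1,X_1] = ((-1.5)·(-1.5) + (-2.5)·(-2.5) + (2.5)·(2.5) + (1.5)·(1.5)) / 3 = 17/3 = 5.6667
  S[X_1,X_2] = ((-1.5)·(1.75) + (-2.5)·(-4.25) + (2.5)·(-1.25) + (1.5)·(3.75)) / 3 = 10.5/3 = 3.5
  S[X_2,X_2] = ((1.75)·(1.75) + (-4.25)·(-4.25) + (-1.25)·(-1.25) + (3.75)·(3.75)) / 3 = 36.75/3 = 12.25
  S = [[5.6667, 3.5],
 [3.5, 12.25]].

Step 3 — invert S. det(S) = 5.6667·12.25 - (3.5)² = 57.1667.
  S^{-1} = (1/det) · [[d, -b], [-b, a]] = [[0.2143, -0.0612],
 [-0.0612, 0.0991]].

Step 4 — quadratic form (x̄ - mu_0)^T · S^{-1} · (x̄ - mu_0):
  S^{-1} · (x̄ - mu_0) = (-0.398, 0.2157),
  (x̄ - mu_0)^T · [...] = (-1.5)·(-0.398) + (1.25)·(0.2157) = 0.8666.

Step 5 — scale by n: T² = 4 · 0.8666 = 3.4665.

T² ≈ 3.4665


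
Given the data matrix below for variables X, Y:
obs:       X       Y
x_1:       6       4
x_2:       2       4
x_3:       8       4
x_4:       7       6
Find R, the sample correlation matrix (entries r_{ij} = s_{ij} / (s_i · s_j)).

Step 1 — column means:
  mean(X) = (6 + 2 + 8 + 7) / 4 = 23/4 = 5.75
  mean(Y) = (4 + 4 + 4 + 6) / 4 = 18/4 = 4.5

Step 2 — sample variances and covariances s[i,j] = (1/(n-1)) · Σ_k (x_{k,i} - mean_i) · (x_{k,j} - mean_j), with n-1 = 3:
  s[X,X] = ((0.25)·(0.25) + (-3.75)·(-3.75) + (2.25)·(2.25) + (1.25)·(1.25)) / 3 = 20.75/3 = 6.9167
  s[X,Y] = ((0.25)·(-0.5) + (-3.75)·(-0.5) + (2.25)·(-0.5) + (1.25)·(1.5)) / 3 = 2.5/3 = 0.8333
  s[Y,Y] = ((-0.5)·(-0.5) + (-0.5)·(-0.5) + (-0.5)·(-0.5) + (1.5)·(1.5)) / 3 = 3/3 = 1
  Sample standard deviations s_i = √(s[i,i]):
  s(X) = √(6.9167) = 2.63
  s(Y) = √(1) = 1

Step 3 — r_{ij} = s_{ij} / (s_i · s_j):
  r[X,X] = 1 (diagonal).
  r[X,Y] = 0.8333 / (2.63 · 1) = 0.8333 / 2.63 = 0.3169
  r[Y,Y] = 1 (diagonal).

R is symmetric with unit diagonal. Assembling:

R = [[1, 0.3169],
 [0.3169, 1]]


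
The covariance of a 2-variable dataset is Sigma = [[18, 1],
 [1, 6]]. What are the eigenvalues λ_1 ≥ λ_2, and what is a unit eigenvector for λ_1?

Step 1 — characteristic polynomial of 2×2 Sigma:
  det(Sigma - λI) = λ² - trace · λ + det = 0.
  trace = 18 + 6 = 24, det = 18·6 - (1)² = 107.
Step 2 — discriminant:
  Δ = trace² - 4·det = 576 - 428 = 148.
Step 3 — eigenvalues:
  λ = (trace ± √Δ)/2 = (24 ± 12.1655)/2,
  λ_1 = 18.0828,  λ_2 = 5.9172.

Step 4 — unit eigenvector for λ_1: solve (Sigma - λ_1 I)v = 0. First row:
  (18 - 18.0828)·v_x + (1)·v_y = 0, i.e. (-0.0828)·v_x + (1)·v_y = 0,
  so v ∝ (b, λ_1 - a) = (1, 0.0828) = u.
  ||u|| = √((1)² + (0.0828)²) = √(1.0068) ≈ 1.0034,
  v_1 = u/||u|| ≈ (0.9966, 0.0825) (||v_1|| = 1).

λ_1 = 18.0828,  λ_2 = 5.9172;  v_1 ≈ (0.9966, 0.0825)


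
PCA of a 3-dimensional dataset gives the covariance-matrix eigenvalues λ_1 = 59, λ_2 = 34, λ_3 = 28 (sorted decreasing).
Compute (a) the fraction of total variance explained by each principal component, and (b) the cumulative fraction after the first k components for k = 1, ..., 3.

Step 1 — total variance = trace(Sigma) = Σ λ_i = 59 + 34 + 28 = 121.

Step 2 — fraction explained by component i = λ_i / Σ λ:
  PC1: 59/121 = 0.4876
  PC2: 34/121 = 0.281
  PC3: 28/121 = 0.2314

Step 3 — cumulative fraction after k components = (λ_1 + ... + λ_k) / Σ λ:
  k = 1: 59/121 = 0.4876
  k = 2: (59 + 34)/121 = 93/121 = 0.7686
  k = 3: (59 + 34 + 28)/121 = 121/121 = 1

Summary (fraction, with percent):

explained: PC1 0.4876 (48.76%), PC2 0.281 (28.1%), PC3 0.2314 (23.14%);  cumulative: 0.4876, 0.7686, 1


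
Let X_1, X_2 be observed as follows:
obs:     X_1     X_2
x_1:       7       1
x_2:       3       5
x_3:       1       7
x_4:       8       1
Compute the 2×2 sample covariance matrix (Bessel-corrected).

Step 1 — column means:
  mean(X_1) = (7 + 3 + 1 + 8) / 4 = 19/4 = 4.75
  mean(X_2) = (1 + 5 + 7 + 1) / 4 = 14/4 = 3.5

Step 2 — sample covariance S[i,j] = (1/(n-1)) · Σ_k (x_{k,i} - mean_i) · (x_{k,j} - mean_j), with n-1 = 3.
  S[X_1,X_1] = ((2.25)·(2.25) + (-1.75)·(-1.75) + (-3.75)·(-3.75) + (3.25)·(3.25)) / 3 = 32.75/3 = 10.9167
  S[X_1,X_2] = ((2.25)·(-2.5) + (-1.75)·(1.5) + (-3.75)·(3.5) + (3.25)·(-2.5)) / 3 = -29.5/3 = -9.8333
  S[X_2,X_2] = ((-2.5)·(-2.5) + (1.5)·(1.5) + (3.5)·(3.5) + (-2.5)·(-2.5)) / 3 = 27/3 = 9

S is symmetric (S[j,i] = S[i,j]). Assembling:

S = [[10.9167, -9.8333],
 [-9.8333, 9]]


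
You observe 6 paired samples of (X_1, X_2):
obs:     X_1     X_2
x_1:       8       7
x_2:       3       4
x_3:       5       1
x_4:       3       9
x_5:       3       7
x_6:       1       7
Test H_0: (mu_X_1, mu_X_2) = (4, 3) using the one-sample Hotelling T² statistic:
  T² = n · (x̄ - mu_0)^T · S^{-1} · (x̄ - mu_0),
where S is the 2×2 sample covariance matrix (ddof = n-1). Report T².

Step 1 — sample mean vector:
  mean(X_1) = (8 + 3 + 5 + 3 + 3 + 1) / 6 = 23/6 = 3.8333
  mean(X_2) = (7 + 4 + 1 + 9 + 7 + 7) / 6 = 35/6 = 5.8333
  x̄ = (3.8333, 5.8333),  deviation x̄ - mu_0 = (3.8333, 5.8333) - (4, 3) = (-0.1667, 2.8333).

Step 2 — sample covariance matrix, S[i,j] = (1/(n-1)) · Σ_k (x_{k,i} - mean_i) · (x_{k,j} - mean_j), divisor n-1 = 5:
  S[X_1,X_1] = ((4.1667)·(4.1667) + (-0.8333)·(-0.8333) + (1.1667)·(1.1667) + (-0.8333)·(-0.8333) + (-0.8333)·(-0.8333) + (-2.8333)·(-2.8333)) / 5 = 28.8333/5 = 5.7667
  S[X_1,X_2] = ((4.1667)·(1.1667) + (-0.8333)·(-1.8333) + (1.1667)·(-4.8333) + (-0.8333)·(3.1667) + (-0.8333)·(1.1667) + (-2.8333)·(1.1667)) / 5 = -6.1667/5 = -1.2333
  S[X_2,X_2] = ((1.1667)·(1.1667) + (-1.8333)·(-1.8333) + (-4.8333)·(-4.8333) + (3.1667)·(3.1667) + (1.1667)·(1.1667) + (1.1667)·(1.1667)) / 5 = 40.8333/5 = 8.1667
  S = [[5.7667, -1.2333],
 [-1.2333, 8.1667]].

Step 3 — invert S. det(S) = 5.7667·8.1667 - (-1.2333)² = 45.5733.
  S^{-1} = (1/det) · [[d, -b], [-b, a]] = [[0.1792, 0.0271],
 [0.0271, 0.1265]].

Step 4 — quadratic form (x̄ - mu_0)^T · S^{-1} · (x̄ - mu_0):
  S^{-1} · (x̄ - mu_0) = (0.0468, 0.354),
  (x̄ - mu_0)^T · [...] = (-0.1667)·(0.0468) + (2.8333)·(0.354) = 0.9952.

Step 5 — scale by n: T² = 6 · 0.9952 = 5.9713.

T² ≈ 5.9713


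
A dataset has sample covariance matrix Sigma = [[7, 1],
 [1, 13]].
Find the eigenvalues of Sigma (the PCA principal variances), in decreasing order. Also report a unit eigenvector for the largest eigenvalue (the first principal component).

Step 1 — characteristic polynomial of 2×2 Sigma:
  det(Sigma - λI) = λ² - trace · λ + det = 0.
  trace = 7 + 13 = 20, det = 7·13 - (1)² = 90.
Step 2 — discriminant:
  Δ = trace² - 4·det = 400 - 360 = 40.
Step 3 — eigenvalues:
  λ = (trace ± √Δ)/2 = (20 ± 6.3246)/2,
  λ_1 = 13.1623,  λ_2 = 6.8377.

Step 4 — unit eigenvector for λ_1: solve (Sigma - λ_1 I)v = 0. First row:
  (7 - 13.1623)·v_x + (1)·v_y = 0, i.e. (-6.1623)·v_x + (1)·v_y = 0,
  so v ∝ (b, λ_1 - a) = (1, 6.1623) = u.
  ||u|| = √((1)² + (6.1623)²) = √(38.9737) ≈ 6.2429,
  v_1 = u/||u|| ≈ (0.1602, 0.9871) (||v_1|| = 1).

λ_1 = 13.1623,  λ_2 = 6.8377;  v_1 ≈ (0.1602, 0.9871)


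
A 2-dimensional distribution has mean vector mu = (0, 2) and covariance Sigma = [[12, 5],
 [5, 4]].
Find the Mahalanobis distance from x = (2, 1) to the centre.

Step 1 — centre the observation: (x - mu) = (2, -1).

Step 2 — invert Sigma. det(Sigma) = 12·4 - (5)² = 23.
  Sigma^{-1} = (1/det) · [[d, -b], [-b, a]] = [[0.1739, -0.2174],
 [-0.2174, 0.5217]].

Step 3 — form the quadratic (x - mu)^T · Sigma^{-1} · (x - mu):
  Sigma^{-1} · (x - mu) = (0.5652, -0.9565).
  (x - mu)^T · [Sigma^{-1} · (x - mu)] = (2)·(0.5652) + (-1)·(-0.9565) = 2.087.

Step 4 — take square root: d = √(2.087) ≈ 1.4446.

d(x, mu) = √(2.087) ≈ 1.4446


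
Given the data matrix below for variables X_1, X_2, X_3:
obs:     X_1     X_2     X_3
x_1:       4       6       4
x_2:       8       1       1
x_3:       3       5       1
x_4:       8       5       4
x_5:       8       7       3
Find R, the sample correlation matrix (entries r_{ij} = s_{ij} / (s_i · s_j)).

Step 1 — column means:
  mean(X_1) = (4 + 8 + 3 + 8 + 8) / 5 = 31/5 = 6.2
  mean(X_2) = (6 + 1 + 5 + 5 + 7) / 5 = 24/5 = 4.8
  mean(X_3) = (4 + 1 + 1 + 4 + 3) / 5 = 13/5 = 2.6

Step 2 — sample variances and covariances s[i,j] = (1/(n-1)) · Σ_k (x_{k,i} - mean_i) · (x_{k,j} - mean_j), with n-1 = 4:
  s[X_1,X_1] = ((-2.2)·(-2.2) + (1.8)·(1.8) + (-3.2)·(-3.2) + (1.8)·(1.8) + (1.8)·(1.8)) / 4 = 24.8/4 = 6.2
  s[X_1,X_2] = ((-2.2)·(1.2) + (1.8)·(-3.8) + (-3.2)·(0.2) + (1.8)·(0.2) + (1.8)·(2.2)) / 4 = -5.8/4 = -1.45
  s[X_1,X_3] = ((-2.2)·(1.4) + (1.8)·(-1.6) + (-3.2)·(-1.6) + (1.8)·(1.4) + (1.8)·(0.4)) / 4 = 2.4/4 = 0.6
  s[X_2,X_2] = ((1.2)·(1.2) + (-3.8)·(-3.8) + (0.2)·(0.2) + (0.2)·(0.2) + (2.2)·(2.2)) / 4 = 20.8/4 = 5.2
  s[X_2,X_3] = ((1.2)·(1.4) + (-3.8)·(-1.6) + (0.2)·(-1.6) + (0.2)·(1.4) + (2.2)·(0.4)) / 4 = 8.6/4 = 2.15
  s[X_3,X_3] = ((1.4)·(1.4) + (-1.6)·(-1.6) + (-1.6)·(-1.6) + (1.4)·(1.4) + (0.4)·(0.4)) / 4 = 9.2/4 = 2.3
  Sample standard deviations s_i = √(s[i,i]):
  s(X_1) = √(6.2) = 2.49
  s(X_2) = √(5.2) = 2.2804
  s(X_3) = √(2.3) = 1.5166

Step 3 — r_{ij} = s_{ij} / (s_i · s_j):
  r[X_1,X_1] = 1 (diagonal).
  r[X_1,X_2] = -1.45 / (2.49 · 2.2804) = -1.45 / 5.678 = -0.2554
  r[X_1,X_3] = 0.6 / (2.49 · 1.5166) = 0.6 / 3.7762 = 0.1589
  r[X_2,X_2] = 1 (diagonal).
  r[X_2,X_3] = 2.15 / (2.2804 · 1.5166) = 2.15 / 3.4583 = 0.6217
  r[X_3,X_3] = 1 (diagonal).

R is symmetric with unit diagonal. Assembling:

R = [[1, -0.2554, 0.1589],
 [-0.2554, 1, 0.6217],
 [0.1589, 0.6217, 1]]


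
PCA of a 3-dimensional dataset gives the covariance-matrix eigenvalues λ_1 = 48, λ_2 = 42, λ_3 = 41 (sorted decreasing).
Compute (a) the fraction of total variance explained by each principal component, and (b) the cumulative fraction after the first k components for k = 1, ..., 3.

Step 1 — total variance = trace(Sigma) = Σ λ_i = 48 + 42 + 41 = 131.

Step 2 — fraction explained by component i = λ_i / Σ λ:
  PC1: 48/131 = 0.3664
  PC2: 42/131 = 0.3206
  PC3: 41/131 = 0.313

Step 3 — cumulative fraction after k components = (λ_1 + ... + λ_k) / Σ λ:
  k = 1: 48/131 = 0.3664
  k = 2: (48 + 42)/131 = 90/131 = 0.687
  k = 3: (48 + 42 + 41)/131 = 131/131 = 1

Summary (fraction, with percent):

explained: PC1 0.3664 (36.64%), PC2 0.3206 (32.06%), PC3 0.313 (31.3%);  cumulative: 0.3664, 0.687, 1


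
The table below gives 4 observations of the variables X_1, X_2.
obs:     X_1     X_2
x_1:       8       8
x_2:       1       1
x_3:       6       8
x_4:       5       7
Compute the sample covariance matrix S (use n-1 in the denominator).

Step 1 — column means:
  mean(X_1) = (8 + 1 + 6 + 5) / 4 = 20/4 = 5
  mean(X_2) = (8 + 1 + 8 + 7) / 4 = 24/4 = 6

Step 2 — sample covariance S[i,j] = (1/(n-1)) · Σ_k (x_{k,i} - mean_i) · (x_{k,j} - mean_j), with n-1 = 3.
  S[X_1,X_1] = ((3)·(3) + (-4)·(-4) + (1)·(1) + (0)·(0)) / 3 = 26/3 = 8.6667
  S[X_1,X_2] = ((3)·(2) + (-4)·(-5) + (1)·(2) + (0)·(1)) / 3 = 28/3 = 9.3333
  S[X_2,X_2] = ((2)·(2) + (-5)·(-5) + (2)·(2) + (1)·(1)) / 3 = 34/3 = 11.3333

S is symmetric (S[j,i] = S[i,j]). Assembling:

S = [[8.6667, 9.3333],
 [9.3333, 11.3333]]


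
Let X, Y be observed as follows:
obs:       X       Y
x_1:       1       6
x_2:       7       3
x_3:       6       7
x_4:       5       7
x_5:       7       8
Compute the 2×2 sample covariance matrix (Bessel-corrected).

Step 1 — column means:
  mean(X) = (1 + 7 + 6 + 5 + 7) / 5 = 26/5 = 5.2
  mean(Y) = (6 + 3 + 7 + 7 + 8) / 5 = 31/5 = 6.2

Step 2 — sample covariance S[i,j] = (1/(n-1)) · Σ_k (x_{k,i} - mean_i) · (x_{k,j} - mean_j), with n-1 = 4.
  S[X,X] = ((-4.2)·(-4.2) + (1.8)·(1.8) + (0.8)·(0.8) + (-0.2)·(-0.2) + (1.8)·(1.8)) / 4 = 24.8/4 = 6.2
  S[X,Y] = ((-4.2)·(-0.2) + (1.8)·(-3.2) + (0.8)·(0.8) + (-0.2)·(0.8) + (1.8)·(1.8)) / 4 = -1.2/4 = -0.3
  S[Y,Y] = ((-0.2)·(-0.2) + (-3.2)·(-3.2) + (0.8)·(0.8) + (0.8)·(0.8) + (1.8)·(1.8)) / 4 = 14.8/4 = 3.7

S is symmetric (S[j,i] = S[i,j]). Assembling:

S = [[6.2, -0.3],
 [-0.3, 3.7]]


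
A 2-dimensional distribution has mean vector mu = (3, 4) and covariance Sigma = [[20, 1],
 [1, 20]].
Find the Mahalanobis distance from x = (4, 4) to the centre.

Step 1 — centre the observation: (x - mu) = (1, 0).

Step 2 — invert Sigma. det(Sigma) = 20·20 - (1)² = 399.
  Sigma^{-1} = (1/det) · [[d, -b], [-b, a]] = [[0.0501, -0.0025],
 [-0.0025, 0.0501]].

Step 3 — form the quadratic (x - mu)^T · Sigma^{-1} · (x - mu):
  Sigma^{-1} · (x - mu) = (0.0501, -0.0025).
  (x - mu)^T · [Sigma^{-1} · (x - mu)] = (1)·(0.0501) + (0)·(-0.0025) = 0.0501.

Step 4 — take square root: d = √(0.0501) ≈ 0.2239.

d(x, mu) = √(0.0501) ≈ 0.2239


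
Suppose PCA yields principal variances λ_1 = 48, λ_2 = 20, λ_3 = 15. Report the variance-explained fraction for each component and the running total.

Step 1 — total variance = trace(Sigma) = Σ λ_i = 48 + 20 + 15 = 83.

Step 2 — fraction explained by component i = λ_i / Σ λ:
  PC1: 48/83 = 0.5783
  PC2: 20/83 = 0.241
  PC3: 15/83 = 0.1807

Step 3 — cumulative fraction after k components = (λ_1 + ... + λ_k) / Σ λ:
  k = 1: 48/83 = 0.5783
  k = 2: (48 + 20)/83 = 68/83 = 0.8193
  k = 3: (48 + 20 + 15)/83 = 83/83 = 1

Summary (fraction, with percent):

explained: PC1 0.5783 (57.83%), PC2 0.241 (24.1%), PC3 0.1807 (18.07%);  cumulative: 0.5783, 0.8193, 1


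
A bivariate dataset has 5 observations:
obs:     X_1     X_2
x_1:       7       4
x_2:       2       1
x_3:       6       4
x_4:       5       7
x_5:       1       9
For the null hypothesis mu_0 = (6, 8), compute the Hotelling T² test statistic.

Step 1 — sample mean vector:
  mean(X_1) = (7 + 2 + 6 + 5 + 1) / 5 = 21/5 = 4.2
  mean(X_2) = (4 + 1 + 4 + 7 + 9) / 5 = 25/5 = 5
  x̄ = (4.2, 5),  deviation x̄ - mu_0 = (4.2, 5) - (6, 8) = (-1.8, -3).

Step 2 — sample covariance matrix, S[i,j] = (1/(n-1)) · Σ_k (x_{k,i} - mean_i) · (x_{k,j} - mean_j), divisor n-1 = 4:
  S[X_1,X_1] = ((2.8)·(2.8) + (-2.2)·(-2.2) + (1.8)·(1.8) + (0.8)·(0.8) + (-3.2)·(-3.2)) / 4 = 26.8/4 = 6.7
  S[X_1,X_2] = ((2.8)·(-1) + (-2.2)·(-4) + (1.8)·(-1) + (0.8)·(2) + (-3.2)·(4)) / 4 = -7/4 = -1.75
  S[X_2,X_2] = ((-1)·(-1) + (-4)·(-4) + (-1)·(-1) + (2)·(2) + (4)·(4)) / 4 = 38/4 = 9.5
  S = [[6.7, -1.75],
 [-1.75, 9.5]].

Step 3 — invert S. det(S) = 6.7·9.5 - (-1.75)² = 60.5875.
  S^{-1} = (1/det) · [[d, -b], [-b, a]] = [[0.1568, 0.0289],
 [0.0289, 0.1106]].

Step 4 — quadratic form (x̄ - mu_0)^T · S^{-1} · (x̄ - mu_0):
  S^{-1} · (x̄ - mu_0) = (-0.3689, -0.3837),
  (x̄ - mu_0)^T · [...] = (-1.8)·(-0.3689) + (-3)·(-0.3837) = 1.8152.

Step 5 — scale by n: T² = 5 · 1.8152 = 9.0761.

T² ≈ 9.0761


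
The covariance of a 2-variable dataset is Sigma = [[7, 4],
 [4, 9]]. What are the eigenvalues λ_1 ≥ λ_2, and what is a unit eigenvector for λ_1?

Step 1 — characteristic polynomial of 2×2 Sigma:
  det(Sigma - λI) = λ² - trace · λ + det = 0.
  trace = 7 + 9 = 16, det = 7·9 - (4)² = 47.
Step 2 — discriminant:
  Δ = trace² - 4·det = 256 - 188 = 68.
Step 3 — eigenvalues:
  λ = (trace ± √Δ)/2 = (16 ± 8.2462)/2,
  λ_1 = 12.1231,  λ_2 = 3.8769.

Step 4 — unit eigenvector for λ_1: solve (Sigma - λ_1 I)v = 0. First row:
  (7 - 12.1231)·v_x + (4)·v_y = 0, i.e. (-5.1231)·v_x + (4)·v_y = 0,
  so v ∝ (b, λ_1 - a) = (4, 5.1231) = u.
  ||u|| = √((4)² + (5.1231)²) = √(42.2462) ≈ 6.4997,
  v_1 = u/||u|| ≈ (0.6154, 0.7882) (||v_1|| = 1).

λ_1 = 12.1231,  λ_2 = 3.8769;  v_1 ≈ (0.6154, 0.7882)


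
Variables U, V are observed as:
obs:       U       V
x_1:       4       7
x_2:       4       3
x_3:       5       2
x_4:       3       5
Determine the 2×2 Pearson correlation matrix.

Step 1 — column means:
  mean(U) = (4 + 4 + 5 + 3) / 4 = 16/4 = 4
  mean(V) = (7 + 3 + 2 + 5) / 4 = 17/4 = 4.25

Step 2 — sample variances and covariances s[i,j] = (1/(n-1)) · Σ_k (x_{k,i} - mean_i) · (x_{k,j} - mean_j), with n-1 = 3:
  s[U,U] = ((0)·(0) + (0)·(0) + (1)·(1) + (-1)·(-1)) / 3 = 2/3 = 0.6667
  s[U,V] = ((0)·(2.75) + (0)·(-1.25) + (1)·(-2.25) + (-1)·(0.75)) / 3 = -3/3 = -1
  s[V,V] = ((2.75)·(2.75) + (-1.25)·(-1.25) + (-2.25)·(-2.25) + (0.75)·(0.75)) / 3 = 14.75/3 = 4.9167
  Sample standard deviations s_i = √(s[i,i]):
  s(U) = √(0.6667) = 0.8165
  s(V) = √(4.9167) = 2.2174

Step 3 — r_{ij} = s_{ij} / (s_i · s_j):
  r[U,U] = 1 (diagonal).
  r[U,V] = -1 / (0.8165 · 2.2174) = -1 / 1.8105 = -0.5523
  r[V,V] = 1 (diagonal).

R is symmetric with unit diagonal. Assembling:

R = [[1, -0.5523],
 [-0.5523, 1]]


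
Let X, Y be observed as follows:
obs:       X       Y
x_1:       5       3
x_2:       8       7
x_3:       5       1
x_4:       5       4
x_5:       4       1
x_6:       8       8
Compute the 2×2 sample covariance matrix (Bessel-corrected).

Step 1 — column means:
  mean(X) = (5 + 8 + 5 + 5 + 4 + 8) / 6 = 35/6 = 5.8333
  mean(Y) = (3 + 7 + 1 + 4 + 1 + 8) / 6 = 24/6 = 4

Step 2 — sample covariance S[i,j] = (1/(n-1)) · Σ_k (x_{k,i} - mean_i) · (x_{k,j} - mean_j), with n-1 = 5.
  S[X,X] = ((-0.8333)·(-0.8333) + (2.1667)·(2.1667) + (-0.8333)·(-0.8333) + (-0.8333)·(-0.8333) + (-1.8333)·(-1.8333) + (2.1667)·(2.1667)) / 5 = 14.8333/5 = 2.9667
  S[X,Y] = ((-0.8333)·(-1) + (2.1667)·(3) + (-0.8333)·(-3) + (-0.8333)·(0) + (-1.8333)·(-3) + (2.1667)·(4)) / 5 = 24/5 = 4.8
  S[Y,Y] = ((-1)·(-1) + (3)·(3) + (-3)·(-3) + (0)·(0) + (-3)·(-3) + (4)·(4)) / 5 = 44/5 = 8.8

S is symmetric (S[j,i] = S[i,j]). Assembling:

S = [[2.9667, 4.8],
 [4.8, 8.8]]


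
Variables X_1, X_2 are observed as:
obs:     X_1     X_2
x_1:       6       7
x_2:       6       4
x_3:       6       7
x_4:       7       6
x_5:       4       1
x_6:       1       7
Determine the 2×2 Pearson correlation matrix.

Step 1 — column means:
  mean(X_1) = (6 + 6 + 6 + 7 + 4 + 1) / 6 = 30/6 = 5
  mean(X_2) = (7 + 4 + 7 + 6 + 1 + 7) / 6 = 32/6 = 5.3333

Step 2 — sample variances and covariances s[i,j] = (1/(n-1)) · Σ_k (x_{k,i} - mean_i) · (x_{k,j} - mean_j), with n-1 = 5:
  s[X_1,X_1] = ((1)·(1) + (1)·(1) + (1)·(1) + (2)·(2) + (-1)·(-1) + (-4)·(-4)) / 5 = 24/5 = 4.8
  s[X_1,X_2] = ((1)·(1.6667) + (1)·(-1.3333) + (1)·(1.6667) + (2)·(0.6667) + (-1)·(-4.3333) + (-4)·(1.6667)) / 5 = 1/5 = 0.2
  s[X_2,X_2] = ((1.6667)·(1.6667) + (-1.3333)·(-1.3333) + (1.6667)·(1.6667) + (0.6667)·(0.6667) + (-4.3333)·(-4.3333) + (1.6667)·(1.6667)) / 5 = 29.3333/5 = 5.8667
  Sample standard deviations s_i = √(s[i,i]):
  s(X_1) = √(4.8) = 2.1909
  s(X_2) = √(5.8667) = 2.4221

Step 3 — r_{ij} = s_{ij} / (s_i · s_j):
  r[X_1,X_1] = 1 (diagonal).
  r[X_1,X_2] = 0.2 / (2.1909 · 2.4221) = 0.2 / 5.3066 = 0.0377
  r[X_2,X_2] = 1 (diagonal).

R is symmetric with unit diagonal. Assembling:

R = [[1, 0.0377],
 [0.0377, 1]]


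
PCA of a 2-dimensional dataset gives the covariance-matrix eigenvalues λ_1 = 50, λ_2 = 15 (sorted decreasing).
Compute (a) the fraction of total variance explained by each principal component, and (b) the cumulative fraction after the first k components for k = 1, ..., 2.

Step 1 — total variance = trace(Sigma) = Σ λ_i = 50 + 15 = 65.

Step 2 — fraction explained by component i = λ_i / Σ λ:
  PC1: 50/65 = 0.7692
  PC2: 15/65 = 0.2308

Step 3 — cumulative fraction after k components = (λ_1 + ... + λ_k) / Σ λ:
  k = 1: 50/65 = 0.7692
  k = 2: (50 + 15)/65 = 65/65 = 1

Summary (fraction, with percent):

explained: PC1 0.7692 (76.92%), PC2 0.2308 (23.08%);  cumulative: 0.7692, 1


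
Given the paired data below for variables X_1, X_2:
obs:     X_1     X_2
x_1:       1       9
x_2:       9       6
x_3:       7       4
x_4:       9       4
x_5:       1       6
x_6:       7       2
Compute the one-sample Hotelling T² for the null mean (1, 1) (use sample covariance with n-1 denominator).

Step 1 — sample mean vector:
  mean(X_1) = (1 + 9 + 7 + 9 + 1 + 7) / 6 = 34/6 = 5.6667
  mean(X_2) = (9 + 6 + 4 + 4 + 6 + 2) / 6 = 31/6 = 5.1667
  x̄ = (5.6667, 5.1667),  deviation x̄ - mu_0 = (5.6667, 5.1667) - (1, 1) = (4.6667, 4.1667).

Step 2 — sample covariance matrix, S[i,j] = (1/(n-1)) · Σ_k (x_{k,i} - mean_i) · (x_{k,j} - mean_j), divisor n-1 = 5:
  S[X_1,X_1] = ((-4.6667)·(-4.6667) + (3.3333)·(3.3333) + (1.3333)·(1.3333) + (3.3333)·(3.3333) + (-4.6667)·(-4.6667) + (1.3333)·(1.3333)) / 5 = 69.3333/5 = 13.8667
  S[X_1,X_2] = ((-4.6667)·(3.8333) + (3.3333)·(0.8333) + (1.3333)·(-1.1667) + (3.3333)·(-1.1667) + (-4.6667)·(0.8333) + (1.3333)·(-3.1667)) / 5 = -28.6667/5 = -5.7333
  S[X_2,X_2] = ((3.8333)·(3.8333) + (0.8333)·(0.8333) + (-1.1667)·(-1.1667) + (-1.1667)·(-1.1667) + (0.8333)·(0.8333) + (-3.1667)·(-3.1667)) / 5 = 28.8333/5 = 5.7667
  S = [[13.8667, -5.7333],
 [-5.7333, 5.7667]].

Step 3 — invert S. det(S) = 13.8667·5.7667 - (-5.7333)² = 47.0933.
  S^{-1} = (1/det) · [[d, -b], [-b, a]] = [[0.1225, 0.1217],
 [0.1217, 0.2945]].

Step 4 — quadratic form (x̄ - mu_0)^T · S^{-1} · (x̄ - mu_0):
  S^{-1} · (x̄ - mu_0) = (1.0787, 1.795),
  (x̄ - mu_0)^T · [...] = (4.6667)·(1.0787) + (4.1667)·(1.795) = 12.5132.

Step 5 — scale by n: T² = 6 · 12.5132 = 75.0793.

T² ≈ 75.0793


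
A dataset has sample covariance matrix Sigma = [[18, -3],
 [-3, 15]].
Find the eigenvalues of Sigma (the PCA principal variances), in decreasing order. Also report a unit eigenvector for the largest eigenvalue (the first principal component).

Step 1 — characteristic polynomial of 2×2 Sigma:
  det(Sigma - λI) = λ² - trace · λ + det = 0.
  trace = 18 + 15 = 33, det = 18·15 - (-3)² = 261.
Step 2 — discriminant:
  Δ = trace² - 4·det = 1089 - 1044 = 45.
Step 3 — eigenvalues:
  λ = (trace ± √Δ)/2 = (33 ± 6.7082)/2,
  λ_1 = 19.8541,  λ_2 = 13.1459.

Step 4 — unit eigenvector for λ_1: solve (Sigma - λ_1 I)v = 0. First row:
  (18 - 19.8541)·v_x + (-3)·v_y = 0, i.e. (-1.8541)·v_x + (-3)·v_y = 0,
  so v ∝ (b, λ_1 - a) = (-3, 1.8541); multiply by -1 so the first entry is positive: u = (3, -1.8541).
  ||u|| = √((3)² + (-1.8541)²) = √(12.4377) ≈ 3.5267,
  v_1 = u/||u|| ≈ (0.8507, -0.5257) (||v_1|| = 1).

λ_1 = 19.8541,  λ_2 = 13.1459;  v_1 ≈ (0.8507, -0.5257)


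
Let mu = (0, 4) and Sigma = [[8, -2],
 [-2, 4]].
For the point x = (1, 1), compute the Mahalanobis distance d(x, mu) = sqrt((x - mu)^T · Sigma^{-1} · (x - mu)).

Step 1 — centre the observation: (x - mu) = (1, -3).

Step 2 — invert Sigma. det(Sigma) = 8·4 - (-2)² = 28.
  Sigma^{-1} = (1/det) · [[d, -b], [-b, a]] = [[0.1429, 0.0714],
 [0.0714, 0.2857]].

Step 3 — form the quadratic (x - mu)^T · Sigma^{-1} · (x - mu):
  Sigma^{-1} · (x - mu) = (-0.0714, -0.7857).
  (x - mu)^T · [Sigma^{-1} · (x - mu)] = (1)·(-0.0714) + (-3)·(-0.7857) = 2.2857.

Step 4 — take square root: d = √(2.2857) ≈ 1.5119.

d(x, mu) = √(2.2857) ≈ 1.5119


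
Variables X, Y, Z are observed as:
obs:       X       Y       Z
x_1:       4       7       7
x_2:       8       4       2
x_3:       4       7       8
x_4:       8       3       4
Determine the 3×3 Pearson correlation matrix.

Step 1 — column means:
  mean(X) = (4 + 8 + 4 + 8) / 4 = 24/4 = 6
  mean(Y) = (7 + 4 + 7 + 3) / 4 = 21/4 = 5.25
  mean(Z) = (7 + 2 + 8 + 4) / 4 = 21/4 = 5.25

Step 2 — sample variances and covariances s[i,j] = (1/(n-1)) · Σ_k (x_{k,i} - mean_i) · (x_{k,j} - mean_j), with n-1 = 3:
  s[X,X] = ((-2)·(-2) + (2)·(2) + (-2)·(-2) + (2)·(2)) / 3 = 16/3 = 5.3333
  s[X,Y] = ((-2)·(1.75) + (2)·(-1.25) + (-2)·(1.75) + (2)·(-2.25)) / 3 = -14/3 = -4.6667
  s[X,Z] = ((-2)·(1.75) + (2)·(-3.25) + (-2)·(2.75) + (2)·(-1.25)) / 3 = -18/3 = -6
  s[Y,Y] = ((1.75)·(1.75) + (-1.25)·(-1.25) + (1.75)·(1.75) + (-2.25)·(-2.25)) / 3 = 12.75/3 = 4.25
  s[Y,Z] = ((1.75)·(1.75) + (-1.25)·(-3.25) + (1.75)·(2.75) + (-2.25)·(-1.25)) / 3 = 14.75/3 = 4.9167
  s[Z,Z] = ((1.75)·(1.75) + (-3.25)·(-3.25) + (2.75)·(2.75) + (-1.25)·(-1.25)) / 3 = 22.75/3 = 7.5833
  Sample standard deviations s_i = √(s[i,i]):
  s(X) = √(5.3333) = 2.3094
  s(Y) = √(4.25) = 2.0616
  s(Z) = √(7.5833) = 2.7538

Step 3 — r_{ij} = s_{ij} / (s_i · s_j):
  r[X,X] = 1 (diagonal).
  r[X,Y] = -4.6667 / (2.3094 · 2.0616) = -4.6667 / 4.761 = -0.9802
  r[X,Z] = -6 / (2.3094 · 2.7538) = -6 / 6.3596 = -0.9435
  r[Y,Y] = 1 (diagonal).
  r[Y,Z] = 4.9167 / (2.0616 · 2.7538) = 4.9167 / 5.6771 = 0.8661
  r[Z,Z] = 1 (diagonal).

R is symmetric with unit diagonal. Assembling:

R = [[1, -0.9802, -0.9435],
 [-0.9802, 1, 0.8661],
 [-0.9435, 0.8661, 1]]


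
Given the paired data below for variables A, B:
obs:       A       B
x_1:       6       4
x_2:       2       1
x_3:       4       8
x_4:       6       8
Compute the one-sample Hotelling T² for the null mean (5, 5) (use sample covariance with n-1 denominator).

Step 1 — sample mean vector:
  mean(A) = (6 + 2 + 4 + 6) / 4 = 18/4 = 4.5
  mean(B) = (4 + 1 + 8 + 8) / 4 = 21/4 = 5.25
  x̄ = (4.5, 5.25),  deviation x̄ - mu_0 = (4.5, 5.25) - (5, 5) = (-0.5, 0.25).

Step 2 — sample covariance matrix, S[i,j] = (1/(n-1)) · Σ_k (x_{k,i} - mean_i) · (x_{k,j} - mean_j), divisor n-1 = 3:
  S[A,A] = ((1.5)·(1.5) + (-2.5)·(-2.5) + (-0.5)·(-0.5) + (1.5)·(1.5)) / 3 = 11/3 = 3.6667
  S[A,B] = ((1.5)·(-1.25) + (-2.5)·(-4.25) + (-0.5)·(2.75) + (1.5)·(2.75)) / 3 = 11.5/3 = 3.8333
  S[B,B] = ((-1.25)·(-1.25) + (-4.25)·(-4.25) + (2.75)·(2.75) + (2.75)·(2.75)) / 3 = 34.75/3 = 11.5833
  S = [[3.6667, 3.8333],
 [3.8333, 11.5833]].

Step 3 — invert S. det(S) = 3.6667·11.5833 - (3.8333)² = 27.7778.
  S^{-1} = (1/det) · [[d, -b], [-b, a]] = [[0.417, -0.138],
 [-0.138, 0.132]].

Step 4 — quadratic form (x̄ - mu_0)^T · S^{-1} · (x̄ - mu_0):
  S^{-1} · (x̄ - mu_0) = (-0.243, 0.102),
  (x̄ - mu_0)^T · [...] = (-0.5)·(-0.243) + (0.25)·(0.102) = 0.147.

Step 5 — scale by n: T² = 4 · 0.147 = 0.588.

T² ≈ 0.588


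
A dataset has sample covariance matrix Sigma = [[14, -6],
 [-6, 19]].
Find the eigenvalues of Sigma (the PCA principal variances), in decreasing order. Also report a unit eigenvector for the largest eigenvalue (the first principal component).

Step 1 — characteristic polynomial of 2×2 Sigma:
  det(Sigma - λI) = λ² - trace · λ + det = 0.
  trace = 14 + 19 = 33, det = 14·19 - (-6)² = 230.
Step 2 — discriminant:
  Δ = trace² - 4·det = 1089 - 920 = 169.
Step 3 — eigenvalues:
  λ = (trace ± √Δ)/2 = (33 ± 13)/2,
  λ_1 = 23,  λ_2 = 10.

Step 4 — unit eigenvector for λ_1: solve (Sigma - λ_1 I)v = 0. First row:
  (14 - 23)·v_x + (-6)·v_y = 0, i.e. (-9)·v_x + (-6)·v_y = 0,
  so v ∝ (b, λ_1 - a) = (-6, 9); multiply by -1 so the first entry is positive: u = (6, -9).
  ||u|| = √((6)² + (-9)²) = √(117) ≈ 10.8167,
  v_1 = u/||u|| ≈ (0.5547, -0.8321) (||v_1|| = 1).

λ_1 = 23,  λ_2 = 10;  v_1 ≈ (0.5547, -0.8321)


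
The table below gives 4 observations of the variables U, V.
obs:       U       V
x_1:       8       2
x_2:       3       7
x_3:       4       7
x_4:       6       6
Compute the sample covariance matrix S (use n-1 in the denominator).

Step 1 — column means:
  mean(U) = (8 + 3 + 4 + 6) / 4 = 21/4 = 5.25
  mean(V) = (2 + 7 + 7 + 6) / 4 = 22/4 = 5.5

Step 2 — sample covariance S[i,j] = (1/(n-1)) · Σ_k (x_{k,i} - mean_i) · (x_{k,j} - mean_j), with n-1 = 3.
  S[U,U] = ((2.75)·(2.75) + (-2.25)·(-2.25) + (-1.25)·(-1.25) + (0.75)·(0.75)) / 3 = 14.75/3 = 4.9167
  S[U,V] = ((2.75)·(-3.5) + (-2.25)·(1.5) + (-1.25)·(1.5) + (0.75)·(0.5)) / 3 = -14.5/3 = -4.8333
  S[V,V] = ((-3.5)·(-3.5) + (1.5)·(1.5) + (1.5)·(1.5) + (0.5)·(0.5)) / 3 = 17/3 = 5.6667

S is symmetric (S[j,i] = S[i,j]). Assembling:

S = [[4.9167, -4.8333],
 [-4.8333, 5.6667]]


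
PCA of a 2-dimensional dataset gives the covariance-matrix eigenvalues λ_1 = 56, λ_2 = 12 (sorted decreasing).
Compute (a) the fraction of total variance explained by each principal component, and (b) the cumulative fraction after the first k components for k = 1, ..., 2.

Step 1 — total variance = trace(Sigma) = Σ λ_i = 56 + 12 = 68.

Step 2 — fraction explained by component i = λ_i / Σ λ:
  PC1: 56/68 = 0.8235
  PC2: 12/68 = 0.1765

Step 3 — cumulative fraction after k components = (λ_1 + ... + λ_k) / Σ λ:
  k = 1: 56/68 = 0.8235
  k = 2: (56 + 12)/68 = 68/68 = 1

Summary (fraction, with percent):

explained: PC1 0.8235 (82.35%), PC2 0.1765 (17.65%);  cumulative: 0.8235, 1


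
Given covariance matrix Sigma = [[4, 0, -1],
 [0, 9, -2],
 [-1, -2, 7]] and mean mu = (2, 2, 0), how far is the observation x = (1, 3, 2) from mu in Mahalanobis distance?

Step 1 — centre the observation: (x - mu) = (-1, 1, 2).

Step 2 — invert Sigma (cofactor / det for 3×3, or solve directly):
  Sigma^{-1} = [[0.2599, 0.0088, 0.0396],
 [0.0088, 0.1189, 0.0352],
 [0.0396, 0.0352, 0.1586]].

Step 3 — form the quadratic (x - mu)^T · Sigma^{-1} · (x - mu):
  Sigma^{-1} · (x - mu) = (-0.1718, 0.1806, 0.3128).
  (x - mu)^T · [Sigma^{-1} · (x - mu)] = (-1)·(-0.1718) + (1)·(0.1806) + (2)·(0.3128) = 0.978.

Step 4 — take square root: d = √(0.978) ≈ 0.9889.

d(x, mu) = √(0.978) ≈ 0.9889


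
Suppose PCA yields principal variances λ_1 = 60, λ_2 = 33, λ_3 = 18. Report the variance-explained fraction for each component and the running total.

Step 1 — total variance = trace(Sigma) = Σ λ_i = 60 + 33 + 18 = 111.

Step 2 — fraction explained by component i = λ_i / Σ λ:
  PC1: 60/111 = 0.5405
  PC2: 33/111 = 0.2973
  PC3: 18/111 = 0.1622

Step 3 — cumulative fraction after k components = (λ_1 + ... + λ_k) / Σ λ:
  k = 1: 60/111 = 0.5405
  k = 2: (60 + 33)/111 = 93/111 = 0.8378
  k = 3: (60 + 33 + 18)/111 = 111/111 = 1

Summary (fraction, with percent):

explained: PC1 0.5405 (54.05%), PC2 0.2973 (29.73%), PC3 0.1622 (16.22%);  cumulative: 0.5405, 0.8378, 1


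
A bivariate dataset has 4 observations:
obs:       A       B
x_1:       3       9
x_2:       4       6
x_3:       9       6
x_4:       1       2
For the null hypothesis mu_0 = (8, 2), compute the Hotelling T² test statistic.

Step 1 — sample mean vector:
  mean(A) = (3 + 4 + 9 + 1) / 4 = 17/4 = 4.25
  mean(B) = (9 + 6 + 6 + 2) / 4 = 23/4 = 5.75
  x̄ = (4.25, 5.75),  deviation x̄ - mu_0 = (4.25, 5.75) - (8, 2) = (-3.75, 3.75).

Step 2 — sample covariance matrix, S[i,j] = (1/(n-1)) · Σ_k (x_{k,i} - mean_i) · (x_{k,j} - mean_j), divisor n-1 = 3:
  S[A,A] = ((-1.25)·(-1.25) + (-0.25)·(-0.25) + (4.75)·(4.75) + (-3.25)·(-3.25)) / 3 = 34.75/3 = 11.5833
  S[A,B] = ((-1.25)·(3.25) + (-0.25)·(0.25) + (4.75)·(0.25) + (-3.25)·(-3.75)) / 3 = 9.25/3 = 3.0833
  S[B,B] = ((3.25)·(3.25) + (0.25)·(0.25) + (0.25)·(0.25) + (-3.75)·(-3.75)) / 3 = 24.75/3 = 8.25
  S = [[11.5833, 3.0833],
 [3.0833, 8.25]].

Step 3 — invert S. det(S) = 11.5833·8.25 - (3.0833)² = 86.0556.
  S^{-1} = (1/det) · [[d, -b], [-b, a]] = [[0.0959, -0.0358],
 [-0.0358, 0.1346]].

Step 4 — quadratic form (x̄ - mu_0)^T · S^{-1} · (x̄ - mu_0):
  S^{-1} · (x̄ - mu_0) = (-0.4939, 0.6391),
  (x̄ - mu_0)^T · [...] = (-3.75)·(-0.4939) + (3.75)·(0.6391) = 4.2487.

Step 5 — scale by n: T² = 4 · 4.2487 = 16.9948.

T² ≈ 16.9948


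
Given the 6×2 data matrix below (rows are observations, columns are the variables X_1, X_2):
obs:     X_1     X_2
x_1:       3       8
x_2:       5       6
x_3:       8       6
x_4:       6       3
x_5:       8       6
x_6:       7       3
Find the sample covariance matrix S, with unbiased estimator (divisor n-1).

Step 1 — column means:
  mean(X_1) = (3 + 5 + 8 + 6 + 8 + 7) / 6 = 37/6 = 6.1667
  mean(X_2) = (8 + 6 + 6 + 3 + 6 + 3) / 6 = 32/6 = 5.3333

Step 2 — sample covariance S[i,j] = (1/(n-1)) · Σ_k (x_{k,i} - mean_i) · (x_{k,j} - mean_j), with n-1 = 5.
  S[X_1,X_1] = ((-3.1667)·(-3.1667) + (-1.1667)·(-1.1667) + (1.8333)·(1.8333) + (-0.1667)·(-0.1667) + (1.8333)·(1.8333) + (0.8333)·(0.8333)) / 5 = 18.8333/5 = 3.7667
  S[X_1,X_2] = ((-3.1667)·(2.6667) + (-1.1667)·(0.6667) + (1.8333)·(0.6667) + (-0.1667)·(-2.3333) + (1.8333)·(0.6667) + (0.8333)·(-2.3333)) / 5 = -8.3333/5 = -1.6667
  S[X_2,X_2] = ((2.6667)·(2.6667) + (0.6667)·(0.6667) + (0.6667)·(0.6667) + (-2.3333)·(-2.3333) + (0.6667)·(0.6667) + (-2.3333)·(-2.3333)) / 5 = 19.3333/5 = 3.8667

S is symmetric (S[j,i] = S[i,j]). Assembling:

S = [[3.7667, -1.6667],
 [-1.6667, 3.8667]]
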